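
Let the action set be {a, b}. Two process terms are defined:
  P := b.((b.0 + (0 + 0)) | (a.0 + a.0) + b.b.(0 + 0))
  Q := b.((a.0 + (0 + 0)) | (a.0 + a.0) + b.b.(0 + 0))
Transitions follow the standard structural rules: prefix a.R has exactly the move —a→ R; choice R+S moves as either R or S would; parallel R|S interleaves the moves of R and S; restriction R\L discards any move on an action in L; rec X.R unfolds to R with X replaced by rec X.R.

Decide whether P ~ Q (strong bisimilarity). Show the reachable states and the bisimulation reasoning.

P's transition system — 7 states:
  s0 = b.((b.0 + (0 + 0)) | (a.0 + a.0) + b.b.(0 + 0)) ⊢ ··b··> s1
  s1 = (b.0 + (0 + 0)) | (a.0 + a.0) + b.b.(0 + 0) ⊢ ··a··> s2, ··b··> s3, ··b··> s4
  s2 = (b.0 + (0 + 0)) | 0 ⊢ ··b··> s5
  s3 = 0 | (a.0 + a.0) ⊢ ··a··> s5
  s4 = b.(0 + 0) ⊢ ··b··> s6
  s5 = 0 | 0 ⊢ stopped
  s6 = 0 + 0 ⊢ stopped
Q's transition system — 7 states:
  t0 = b.((a.0 + (0 + 0)) | (a.0 + a.0) + b.b.(0 + 0)) ⊢ ··b··> t1
  t1 = (a.0 + (0 + 0)) | (a.0 + a.0) + b.b.(0 + 0) ⊢ ··a··> t2, ··a··> t3, ··b··> t4
  t2 = (a.0 + (0 + 0)) | 0 ⊢ ··a··> t5
  t3 = 0 | (a.0 + a.0) ⊢ ··a··> t5
  t4 = b.(0 + 0) ⊢ ··b··> t6
  t5 = 0 | 0 ⊢ stopped
  t6 = 0 + 0 ⊢ stopped
Coarsest stable partition (strong bisimilarity classes):
  B0 = {s0}
  B1 = {s1}
  B2 = {s3, t2, t3}
  B3 = {s5, s6, t5, t6}
  B4 = {s2, s4, t4}
  B5 = {t0}
  B6 = {t1}
s0 ∈ B0, t0 ∈ B5 → different blocks

P ≁ Q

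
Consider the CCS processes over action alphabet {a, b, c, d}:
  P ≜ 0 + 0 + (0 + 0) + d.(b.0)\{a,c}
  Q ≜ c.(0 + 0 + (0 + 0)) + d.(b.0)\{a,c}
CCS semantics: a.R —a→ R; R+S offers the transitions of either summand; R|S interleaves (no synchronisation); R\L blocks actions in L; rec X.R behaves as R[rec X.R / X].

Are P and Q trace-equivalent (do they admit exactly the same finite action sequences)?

Reachable graph of P (3 states):
  u0 = 0 + 0 + (0 + 0) + d.(b.0)\{a,c} :: --d--▸ u1
  u1 = (b.0)\{a,c} :: --b--▸ u2
  u2 = 0\{a,c} :: (no moves)
Reachable graph of Q (4 states):
  v0 = c.(0 + 0 + (0 + 0)) + d.(b.0)\{a,c} :: --c--▸ v1, --d--▸ v2
  v1 = 0 + 0 + (0 + 0) :: (no moves)
  v2 = (b.0)\{a,c} :: --b--▸ v3
  v3 = 0\{a,c} :: (no moves)
Executing c from Q (initial set {v0}):
  [1] c ⇒ {v1}
  ✓ Q
Executing c from P (initial set {u0}):
  [1] c ⇒ ∅ (P stuck)

traces(P) ≠ traces(Q) — witness ⟨c⟩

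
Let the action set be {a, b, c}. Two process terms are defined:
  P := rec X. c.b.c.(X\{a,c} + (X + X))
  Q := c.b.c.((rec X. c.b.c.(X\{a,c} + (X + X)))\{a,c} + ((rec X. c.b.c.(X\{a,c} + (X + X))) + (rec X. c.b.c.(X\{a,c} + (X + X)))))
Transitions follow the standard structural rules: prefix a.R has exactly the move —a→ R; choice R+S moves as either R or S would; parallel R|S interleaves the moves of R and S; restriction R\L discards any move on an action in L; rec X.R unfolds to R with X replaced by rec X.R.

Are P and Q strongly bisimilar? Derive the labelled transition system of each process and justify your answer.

LTS(P): 4 reachable states
  u0 = rec X. c.b.c.(X\{a,c} + (X + X)) ⊢ --c--▸ u1
  u1 = b.c.((rec X. c.b.c.(X\{a,c} + (X + X)))\{a,c} + ((rec X. c.b.c.(X\{a,c} + (X + X))) + (rec X. c.b.c.(X\{a,c} + (X + X))))) ⊢ --b--▸ u2
  u2 = c.((rec X. c.b.c.(X\{a,c} + (X + X)))\{a,c} + ((rec X. c.b.c.(X\{a,c} + (X + X))) + (rec X. c.b.c.(X\{a,c} + (X + X))))) ⊢ --c--▸ u3
  u3 = (rec X. c.b.c.(X\{a,c} + (X + X)))\{a,c} + ((rec X. c.b.c.(X\{a,c} + (X + X))) + (rec X. c.b.c.(X\{a,c} + (X + X)))) ⊢ --c--▸ u1
LTS(Q): 4 reachable states
  v0 = c.b.c.((rec X. c.b.c.(X\{a,c} + (X + X)))\{a,c} + ((rec X. c.b.c.(X\{a,c} + (X + X))) + (rec X. c.b.c.(X\{a,c} + (X + X))))) ⊢ --c--▸ v1
  v1 = b.c.((rec X. c.b.c.(X\{a,c} + (X + X)))\{a,c} + ((rec X. c.b.c.(X\{a,c} + (X + X))) + (rec X. c.b.c.(X\{a,c} + (X + X))))) ⊢ --b--▸ v2
  v2 = c.((rec X. c.b.c.(X\{a,c} + (X + X)))\{a,c} + ((rec X. c.b.c.(X\{a,c} + (X + X))) + (rec X. c.b.c.(X\{a,c} + (X + X))))) ⊢ --c--▸ v3
  v3 = (rec X. c.b.c.(X\{a,c} + (X + X)))\{a,c} + ((rec X. c.b.c.(X\{a,c} + (X + X))) + (rec X. c.b.c.(X\{a,c} + (X + X)))) ⊢ --c--▸ v1
Bisimilarity quotient blocks:
  B0 = {u0, u3, v0, v3}
  B1 = {u1, v1}
  B2 = {u2, v2}
u0 ∈ B0, v0 ∈ B0 → same block

P ~ Q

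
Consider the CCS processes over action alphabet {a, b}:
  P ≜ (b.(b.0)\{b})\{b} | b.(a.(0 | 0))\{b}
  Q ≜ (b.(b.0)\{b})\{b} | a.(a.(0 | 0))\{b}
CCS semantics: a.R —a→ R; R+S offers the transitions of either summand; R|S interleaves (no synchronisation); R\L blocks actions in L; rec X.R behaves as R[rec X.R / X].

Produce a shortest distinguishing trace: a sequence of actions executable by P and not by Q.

b

P's transition system — 3 states:
  s0 = (b.(b.0)\{b})\{b} | b.(a.(0 | 0))\{b} has moves ··b··> s1
  s1 = (b.(b.0)\{b})\{b} | (a.(0 | 0))\{b} has moves ··a··> s2
  s2 = (b.(b.0)\{b})\{b} | (0 | 0)\{b} has moves stopped
Q's transition system — 3 states:
  t0 = (b.(b.0)\{b})\{b} | a.(a.(0 | 0))\{b} has moves ··a··> t1
  t1 = (b.(b.0)\{b})\{b} | (a.(0 | 0))\{b} has moves ··a··> t2
  t2 = (b.(b.0)\{b})\{b} | (0 | 0)\{b} has moves stopped
Run σ = ⟨b⟩ on P: start {s0}
  after b @ step 1: {s1}
  — P admits the full trace.
Run σ = ⟨b⟩ on Q: start {t0}
  after b @ step 1: no successor for Q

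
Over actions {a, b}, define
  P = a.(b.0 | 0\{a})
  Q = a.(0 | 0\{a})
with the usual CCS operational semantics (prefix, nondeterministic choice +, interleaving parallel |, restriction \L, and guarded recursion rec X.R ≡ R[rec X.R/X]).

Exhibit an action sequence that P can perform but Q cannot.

ab

LTS(P): 3 reachable states
  m0 = a.(b.0 | 0\{a}) | --a--▸ m1
  m1 = b.0 | 0\{a} | --b--▸ m2
  m2 = 0 | 0\{a} | deadlocked
LTS(Q): 2 reachable states
  n0 = a.(0 | 0\{a}) | --a--▸ n1
  n1 = 0 | 0\{a} | deadlocked
Run σ = ⟨ab⟩ on P: start {m0}
  after a @ step 1: {m1}
  after b @ step 2: {m2}
  P completes σ.
Run σ = ⟨ab⟩ on Q: start {n0}
  after a @ step 1: {n1}
  after b @ step 2: ∅  — Q cannot continue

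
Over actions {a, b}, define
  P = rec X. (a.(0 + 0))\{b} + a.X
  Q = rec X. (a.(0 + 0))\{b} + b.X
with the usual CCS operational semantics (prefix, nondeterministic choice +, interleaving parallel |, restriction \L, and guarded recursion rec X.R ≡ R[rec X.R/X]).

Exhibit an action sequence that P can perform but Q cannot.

aa

Reachable graph of P (2 states):
  m0 = rec X. (a.(0 + 0))\{b} + a.X has moves --a--▸ m0, --a--▸ m1
  m1 = (0 + 0)\{b} has moves (no moves)
Reachable graph of Q (2 states):
  n0 = rec X. (a.(0 + 0))\{b} + b.X has moves --a--▸ n1, --b--▸ n0
  n1 = (0 + 0)\{b} has moves (no moves)
Executing aa from P (initial set {m0}):
  step 1 (a): {m0, m1}
  step 2 (a): {m0, m1}
  ✓ P
Executing aa from Q (initial set {n0}):
  step 1 (a): {n1}
  step 2 (a): ∅ (Q stuck)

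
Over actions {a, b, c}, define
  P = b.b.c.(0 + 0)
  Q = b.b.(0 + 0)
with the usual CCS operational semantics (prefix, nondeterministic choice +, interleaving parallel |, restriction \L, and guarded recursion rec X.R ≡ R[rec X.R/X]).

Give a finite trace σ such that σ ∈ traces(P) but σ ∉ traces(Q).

bbc

LTS(P): 4 reachable states
  s0 = b.b.c.(0 + 0) | —b→ s1
  s1 = b.c.(0 + 0) | —b→ s2
  s2 = c.(0 + 0) | —c→ s3
  s3 = 0 + 0 | ·
LTS(Q): 3 reachable states
  t0 = b.b.(0 + 0) | —b→ t1
  t1 = b.(0 + 0) | —b→ t2
  t2 = 0 + 0 | ·
Trace ⟨bbc⟩ through P, begin at {s0}:
  after b @ step 1: {s1}
  after b @ step 2: {s2}
  after c @ step 3: {s3}
  P completes σ.
Trace ⟨bbc⟩ through Q, begin at {t0}:
  after b @ step 1: {t1}
  after b @ step 2: {t2}
  after c @ step 3: no successor for Q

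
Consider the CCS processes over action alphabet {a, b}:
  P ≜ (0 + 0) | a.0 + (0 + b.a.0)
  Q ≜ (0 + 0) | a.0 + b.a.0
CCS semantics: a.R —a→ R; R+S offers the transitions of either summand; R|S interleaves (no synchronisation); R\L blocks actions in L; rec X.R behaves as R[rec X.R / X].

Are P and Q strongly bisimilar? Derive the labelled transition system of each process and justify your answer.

bisimilar

Reachable graph of P (4 states):
  p0 = (0 + 0) | a.0 + (0 + b.a.0) has moves --a--▸ p1, --b--▸ p2
  p1 = (0 + 0) | 0 has moves stopped
  p2 = a.0 has moves --a--▸ p3
  p3 = 0 has moves stopped
Reachable graph of Q (4 states):
  q0 = (0 + 0) | a.0 + b.a.0 has moves --a--▸ q1, --b--▸ q2
  q1 = (0 + 0) | 0 has moves stopped
  q2 = a.0 has moves --a--▸ q3
  q3 = 0 has moves stopped
Partition-refinement fixed point:
  B0 = {p0, q0}
  B1 = {p1, p3, q1, q3}
  B2 = {p2, q2}
p0 ∈ B0, q0 ∈ B0 → same block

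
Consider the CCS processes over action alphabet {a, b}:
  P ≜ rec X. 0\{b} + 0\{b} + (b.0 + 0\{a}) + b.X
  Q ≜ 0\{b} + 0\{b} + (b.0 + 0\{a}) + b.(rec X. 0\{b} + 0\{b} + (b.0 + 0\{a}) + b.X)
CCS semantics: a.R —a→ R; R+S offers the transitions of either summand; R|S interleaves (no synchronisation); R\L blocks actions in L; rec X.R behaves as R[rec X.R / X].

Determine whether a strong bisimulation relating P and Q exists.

Reachable graph of P (2 states):
  m0 = rec X. 0\{b} + 0\{b} + (b.0 + 0\{a}) + b.X | ··b··> m0, ··b··> m1
  m1 = 0 | stopped
Reachable graph of Q (3 states):
  n0 = 0\{b} + 0\{b} + (b.0 + 0\{a}) + b.(rec X. 0\{b} + 0\{b} + (b.0 + 0\{a}) + b.X) | ··b··> n1, ··b··> n2
  n1 = 0 | stopped
  n2 = rec X. 0\{b} + 0\{b} + (b.0 + 0\{a}) + b.X | ··b··> n1, ··b··> n2
Coarsest stable partition (strong bisimilarity classes):
  B0 = {m0, n0, n2}
  B1 = {m1, n1}
m0 ∈ B0, n0 ∈ B0 → same block

YES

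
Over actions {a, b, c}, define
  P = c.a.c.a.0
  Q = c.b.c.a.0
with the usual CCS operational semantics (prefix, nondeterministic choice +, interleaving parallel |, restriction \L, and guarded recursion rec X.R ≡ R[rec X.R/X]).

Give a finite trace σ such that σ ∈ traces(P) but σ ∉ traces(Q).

ca

LTS(P): 5 reachable states
  s0 = c.a.c.a.0 :: --c--▸ s1
  s1 = a.c.a.0 :: --a--▸ s2
  s2 = c.a.0 :: --c--▸ s3
  s3 = a.0 :: --a--▸ s4
  s4 = 0 :: stopped
LTS(Q): 5 reachable states
  t0 = c.b.c.a.0 :: --c--▸ t1
  t1 = b.c.a.0 :: --b--▸ t2
  t2 = c.a.0 :: --c--▸ t3
  t3 = a.0 :: --a--▸ t4
  t4 = 0 :: stopped
Executing ca from P (initial set {s0}):
  step 1 (c): {s1}
  step 2 (a): {s2}
  ✓ P
Executing ca from Q (initial set {t0}):
  step 1 (c): {t1}
  step 2 (a): ∅  — Q cannot continue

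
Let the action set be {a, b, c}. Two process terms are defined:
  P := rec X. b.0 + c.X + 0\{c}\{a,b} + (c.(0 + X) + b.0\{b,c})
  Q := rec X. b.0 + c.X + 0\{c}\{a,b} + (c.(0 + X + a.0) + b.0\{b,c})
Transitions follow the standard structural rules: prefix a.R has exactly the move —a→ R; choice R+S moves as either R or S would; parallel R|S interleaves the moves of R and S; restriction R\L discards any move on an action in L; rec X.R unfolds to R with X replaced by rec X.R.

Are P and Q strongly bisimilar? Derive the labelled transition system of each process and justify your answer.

NO

P's transition system — 4 states:
  s0 = rec X. b.0 + c.X + 0\{c}\{a,b} + (c.(0 + X) + b.0\{b,c}) → -b-> s1, -b-> s2, -c-> s0, -c-> s3
  s1 = 0 → ·
  s2 = 0\{b,c} → ·
  s3 = 0 + (rec X. b.0 + c.X + 0\{c}\{a,b} + (c.(0 + X) + b.0\{b,c})) → -b-> s1, -b-> s2, -c-> s0, -c-> s3
Q's transition system — 4 states:
  t0 = rec X. b.0 + c.X + 0\{c}\{a,b} + (c.(0 + X + a.0) + b.0\{b,c}) → -b-> t1, -b-> t2, -c-> t0, -c-> t3
  t1 = 0 → ·
  t2 = 0\{b,c} → ·
  t3 = 0 + (rec X. b.0 + c.X + 0\{c}\{a,b} + (c.(0 + X + a.0) + b.0\{b,c})) + a.0 → -a-> t1, -b-> t1, -b-> t2, -c-> t0, -c-> t3
Bisimilarity quotient blocks:
  B0 = {s0, s3}
  B1 = {s1, s2, t1, t2}
  B2 = {t0}
  B3 = {t3}
s0 ∈ B0, t0 ∈ B2 → different blocks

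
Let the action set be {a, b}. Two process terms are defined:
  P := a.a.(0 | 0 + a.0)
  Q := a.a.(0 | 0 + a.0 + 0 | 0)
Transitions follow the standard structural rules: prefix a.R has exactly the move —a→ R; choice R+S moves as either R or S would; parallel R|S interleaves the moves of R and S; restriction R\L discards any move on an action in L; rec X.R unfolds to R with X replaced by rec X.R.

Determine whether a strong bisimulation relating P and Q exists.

P's transition system — 4 states:
  p0 = a.a.(0 | 0 + a.0) | --a--▸ p1
  p1 = a.(0 | 0 + a.0) | --a--▸ p2
  p2 = 0 | 0 + a.0 | --a--▸ p3
  p3 = 0 | ∅
Q's transition system — 4 states:
  q0 = a.a.(0 | 0 + a.0 + 0 | 0) | --a--▸ q1
  q1 = a.(0 | 0 + a.0 + 0 | 0) | --a--▸ q2
  q2 = 0 | 0 + a.0 + 0 | 0 | --a--▸ q3
  q3 = 0 | ∅
Coarsest stable partition (strong bisimilarity classes):
  B0 = {p0, q0}
  B1 = {p1, q1}
  B2 = {p2, q2}
  B3 = {p3, q3}
p0 ∈ B0, q0 ∈ B0 → same block

YES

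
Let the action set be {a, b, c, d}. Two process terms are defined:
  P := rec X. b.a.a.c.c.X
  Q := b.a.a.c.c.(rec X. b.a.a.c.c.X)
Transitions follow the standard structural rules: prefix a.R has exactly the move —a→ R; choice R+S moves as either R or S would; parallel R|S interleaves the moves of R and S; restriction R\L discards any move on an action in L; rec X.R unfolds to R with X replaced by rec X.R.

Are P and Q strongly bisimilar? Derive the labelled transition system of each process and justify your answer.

P ~ Q

P's transition system — 5 states:
  p0 = rec X. b.a.a.c.c.X :: —b→ p1
  p1 = a.a.c.c.(rec X. b.a.a.c.c.X) :: —a→ p2
  p2 = a.c.c.(rec X. b.a.a.c.c.X) :: —a→ p3
  p3 = c.c.(rec X. b.a.a.c.c.X) :: —c→ p4
  p4 = c.(rec X. b.a.a.c.c.X) :: —c→ p0
Q's transition system — 6 states:
  q0 = b.a.a.c.c.(rec X. b.a.a.c.c.X) :: —b→ q1
  q1 = a.a.c.c.(rec X. b.a.a.c.c.X) :: —a→ q2
  q2 = a.c.c.(rec X. b.a.a.c.c.X) :: —a→ q3
  q3 = c.c.(rec X. b.a.a.c.c.X) :: —c→ q4
  q4 = c.(rec X. b.a.a.c.c.X) :: —c→ q5
  q5 = rec X. b.a.a.c.c.X :: —b→ q1
Bisimilarity quotient blocks:
  B0 = {p0, q0, q5}
  B1 = {p1, q1}
  B2 = {p2, q2}
  B3 = {p3, q3}
  B4 = {p4, q4}
p0 ∈ B0, q0 ∈ B0 → same block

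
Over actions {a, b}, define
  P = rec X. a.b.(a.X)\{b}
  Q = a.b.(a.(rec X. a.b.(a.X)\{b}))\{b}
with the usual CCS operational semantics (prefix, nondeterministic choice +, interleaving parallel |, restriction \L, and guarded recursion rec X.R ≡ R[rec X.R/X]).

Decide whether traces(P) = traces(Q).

trace-equivalent

Reachable graph of P (5 states):
  s0 = rec X. a.b.(a.X)\{b} | --a--▸ s1
  s1 = b.(a.(rec X. a.b.(a.X)\{b}))\{b} | --b--▸ s2
  s2 = (a.(rec X. a.b.(a.X)\{b}))\{b} | --a--▸ s3
  s3 = (rec X. a.b.(a.X)\{b})\{b} | --a--▸ s4
  s4 = (b.(a.(rec X. a.b.(a.X)\{b}))\{b})\{b} | ·
Reachable graph of Q (5 states):
  t0 = a.b.(a.(rec X. a.b.(a.X)\{b}))\{b} | --a--▸ t1
  t1 = b.(a.(rec X. a.b.(a.X)\{b}))\{b} | --b--▸ t2
  t2 = (a.(rec X. a.b.(a.X)\{b}))\{b} | --a--▸ t3
  t3 = (rec X. a.b.(a.X)\{b})\{b} | --a--▸ t4
  t4 = (b.(a.(rec X. a.b.(a.X)\{b}))\{b})\{b} | ·
Bisimilarity quotient blocks:
  B0 = {s0, t0}
  B1 = {s1, t1}
  B2 = {s2, t2}
  B3 = {s3, t3}
  B4 = {s4, t4}
s0 ∈ B0, t0 ∈ B0 → same block
Bisimilar ⇒ trace-equivalent.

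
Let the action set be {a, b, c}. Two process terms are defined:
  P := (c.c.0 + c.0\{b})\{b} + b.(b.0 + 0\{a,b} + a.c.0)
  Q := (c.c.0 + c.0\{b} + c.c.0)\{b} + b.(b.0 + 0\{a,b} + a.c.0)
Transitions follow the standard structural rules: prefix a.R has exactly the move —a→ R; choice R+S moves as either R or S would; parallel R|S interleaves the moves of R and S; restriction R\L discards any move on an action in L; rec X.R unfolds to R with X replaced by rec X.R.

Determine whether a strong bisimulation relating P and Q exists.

P ~ Q

Reachable graph of P (7 states):
  u0 = (c.c.0 + c.0\{b})\{b} + b.(b.0 + 0\{a,b} + a.c.0) → —b→ u1, —c→ u2, —c→ u3
  u1 = b.0 + 0\{a,b} + a.c.0 → —a→ u4, —b→ u5
  u2 = (c.0)\{b} → —c→ u6
  u3 = 0\{b}\{b} → deadlocked
  u4 = c.0 → —c→ u5
  u5 = 0 → deadlocked
  u6 = 0\{b} → deadlocked
Reachable graph of Q (7 states):
  v0 = (c.c.0 + c.0\{b} + c.c.0)\{b} + b.(b.0 + 0\{a,b} + a.c.0) → —b→ v1, —c→ v2, —c→ v3
  v1 = b.0 + 0\{a,b} + a.c.0 → —a→ v4, —b→ v5
  v2 = (c.0)\{b} → —c→ v6
  v3 = 0\{b}\{b} → deadlocked
  v4 = c.0 → —c→ v5
  v5 = 0 → deadlocked
  v6 = 0\{b} → deadlocked
Partition-refinement fixed point:
  B0 = {u0, v0}
  B1 = {u2, u4, v2, v4}
  B2 = {u3, u5, u6, v3, v5, v6}
  B3 = {u1, v1}
u0 ∈ B0, v0 ∈ B0 → same block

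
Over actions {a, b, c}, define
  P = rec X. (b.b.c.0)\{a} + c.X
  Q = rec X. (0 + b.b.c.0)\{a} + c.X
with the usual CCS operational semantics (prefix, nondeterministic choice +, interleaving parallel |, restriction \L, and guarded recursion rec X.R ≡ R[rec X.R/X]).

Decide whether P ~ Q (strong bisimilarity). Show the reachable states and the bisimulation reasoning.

LTS(P): 4 reachable states
  m0 = rec X. (b.b.c.0)\{a} + c.X ⊢ ··b··> m1, ··c··> m0
  m1 = (b.c.0)\{a} ⊢ ··b··> m2
  m2 = (c.0)\{a} ⊢ ··c··> m3
  m3 = 0\{a} ⊢ ·
LTS(Q): 4 reachable states
  n0 = rec X. (0 + b.b.c.0)\{a} + c.X ⊢ ··b··> n1, ··c··> n0
  n1 = (b.c.0)\{a} ⊢ ··b··> n2
  n2 = (c.0)\{a} ⊢ ··c··> n3
  n3 = 0\{a} ⊢ ·
Coarsest stable partition (strong bisimilarity classes):
  B0 = {m0, n0}
  B1 = {m1, n1}
  B2 = {m2, n2}
  B3 = {m3, n3}
m0 ∈ B0, n0 ∈ B0 → same block

YES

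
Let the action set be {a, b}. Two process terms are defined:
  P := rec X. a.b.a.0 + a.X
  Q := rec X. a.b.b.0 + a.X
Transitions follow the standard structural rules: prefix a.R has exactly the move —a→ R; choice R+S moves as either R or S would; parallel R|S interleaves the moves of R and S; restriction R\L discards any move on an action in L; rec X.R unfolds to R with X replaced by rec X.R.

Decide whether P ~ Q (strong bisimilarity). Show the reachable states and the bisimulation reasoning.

P's transition system — 4 states:
  u0 = rec X. a.b.a.0 + a.X has moves -a-> u0, -a-> u1
  u1 = b.a.0 has moves -b-> u2
  u2 = a.0 has moves -a-> u3
  u3 = 0 has moves ·
Q's transition system — 4 states:
  v0 = rec X. a.b.b.0 + a.X has moves -a-> v0, -a-> v1
  v1 = b.b.0 has moves -b-> v2
  v2 = b.0 has moves -b-> v3
  v3 = 0 has moves ·
Partition-refinement fixed point:
  B0 = {u0}
  B1 = {u1}
  B2 = {u2}
  B3 = {u3, v3}
  B4 = {v0}
  B5 = {v1}
  B6 = {v2}
u0 ∈ B0, v0 ∈ B4 → different blocks

NO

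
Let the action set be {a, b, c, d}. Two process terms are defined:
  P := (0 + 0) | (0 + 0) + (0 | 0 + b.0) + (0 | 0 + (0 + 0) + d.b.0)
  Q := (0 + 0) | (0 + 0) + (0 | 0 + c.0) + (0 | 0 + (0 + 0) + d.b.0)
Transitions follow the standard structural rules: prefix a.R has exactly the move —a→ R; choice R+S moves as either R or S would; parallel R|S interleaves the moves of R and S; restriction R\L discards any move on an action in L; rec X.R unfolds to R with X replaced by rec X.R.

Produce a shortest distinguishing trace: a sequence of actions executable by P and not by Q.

b

Reachable graph of P (3 states):
  u0 = (0 + 0) | (0 + 0) + (0 | 0 + b.0) + (0 | 0 + (0 + 0) + d.b.0) :: ··b··> u1, ··d··> u2
  u1 = 0 :: ∅
  u2 = b.0 :: ··b··> u1
Reachable graph of Q (3 states):
  v0 = (0 + 0) | (0 + 0) + (0 | 0 + c.0) + (0 | 0 + (0 + 0) + d.b.0) :: ··c··> v1, ··d··> v2
  v1 = 0 :: ∅
  v2 = b.0 :: ··b··> v1
Executing b from P (initial set {u0}):
  after b @ step 1: {u1}
  — P admits the full trace.
Executing b from Q (initial set {v0}):
  after b @ step 1: ∅  — Q cannot continue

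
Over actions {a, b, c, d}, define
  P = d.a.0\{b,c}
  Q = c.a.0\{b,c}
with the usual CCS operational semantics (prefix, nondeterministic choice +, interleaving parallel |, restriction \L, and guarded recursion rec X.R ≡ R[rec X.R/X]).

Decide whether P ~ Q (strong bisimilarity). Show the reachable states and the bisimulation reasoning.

P's transition system — 3 states:
  m0 = d.a.0\{b,c} | --d--▸ m1
  m1 = a.0\{b,c} | --a--▸ m2
  m2 = 0\{b,c} | ·
Q's transition system — 3 states:
  n0 = c.a.0\{b,c} | --c--▸ n1
  n1 = a.0\{b,c} | --a--▸ n2
  n2 = 0\{b,c} | ·
Bisimilarity quotient blocks:
  B0 = {m0}
  B1 = {m1, n1}
  B2 = {m2, n2}
  B3 = {n0}
m0 ∈ B0, n0 ∈ B3 → different blocks

P ≁ Q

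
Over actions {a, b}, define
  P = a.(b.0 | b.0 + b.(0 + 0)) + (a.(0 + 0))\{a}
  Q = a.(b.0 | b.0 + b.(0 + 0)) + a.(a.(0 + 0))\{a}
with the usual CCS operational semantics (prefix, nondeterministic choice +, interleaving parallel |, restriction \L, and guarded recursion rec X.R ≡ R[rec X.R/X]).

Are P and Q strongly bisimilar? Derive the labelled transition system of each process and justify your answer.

NO

P's transition system — 6 states:
  p0 = a.(b.0 | b.0 + b.(0 + 0)) + (a.(0 + 0))\{a} ⊢ —a→ p1
  p1 = b.0 | b.0 + b.(0 + 0) ⊢ —b→ p2, —b→ p3, —b→ p4
  p2 = 0 + 0 ⊢ stopped
  p3 = 0 | b.0 ⊢ —b→ p5
  p4 = b.0 | 0 ⊢ —b→ p5
  p5 = 0 | 0 ⊢ stopped
Q's transition system — 7 states:
  q0 = a.(b.0 | b.0 + b.(0 + 0)) + a.(a.(0 + 0))\{a} ⊢ —a→ q1, —a→ q2
  q1 = (a.(0 + 0))\{a} ⊢ stopped
  q2 = b.0 | b.0 + b.(0 + 0) ⊢ —b→ q3, —b→ q4, —b→ q5
  q3 = 0 + 0 ⊢ stopped
  q4 = 0 | b.0 ⊢ —b→ q6
  q5 = b.0 | 0 ⊢ —b→ q6
  q6 = 0 | 0 ⊢ stopped
Coarsest stable partition (strong bisimilarity classes):
  B0 = {p0}
  B1 = {p1, q2}
  B2 = {p3, p4, q4, q5}
  B3 = {p2, p5, q1, q3, q6}
  B4 = {q0}
p0 ∈ B0, q0 ∈ B4 → different blocks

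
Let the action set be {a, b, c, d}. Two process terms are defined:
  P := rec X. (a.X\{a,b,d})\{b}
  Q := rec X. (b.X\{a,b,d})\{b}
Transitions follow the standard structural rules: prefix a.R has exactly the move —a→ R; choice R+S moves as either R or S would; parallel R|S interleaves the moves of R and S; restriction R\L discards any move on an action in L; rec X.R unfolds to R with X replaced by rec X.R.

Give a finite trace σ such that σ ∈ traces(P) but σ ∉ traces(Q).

Reachable graph of P (2 states):
  p0 = rec X. (a.X\{a,b,d})\{b} has moves ··a··> p1
  p1 = (rec X. (a.X\{a,b,d})\{b})\{a,b,d}\{b} has moves deadlocked
Reachable graph of Q (1 states):
  q0 = rec X. (b.X\{a,b,d})\{b} has moves deadlocked
Executing a from P (initial set {p0}):
  step 1 (a): {p1}
  — P admits the full trace.
Executing a from Q (initial set {q0}):
  step 1 (a): ∅  — Q cannot continue

a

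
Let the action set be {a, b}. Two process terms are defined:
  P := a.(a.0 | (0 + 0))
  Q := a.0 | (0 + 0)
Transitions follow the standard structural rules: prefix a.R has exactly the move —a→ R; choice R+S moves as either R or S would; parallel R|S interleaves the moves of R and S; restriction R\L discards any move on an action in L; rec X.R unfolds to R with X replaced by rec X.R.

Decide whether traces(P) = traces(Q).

Reachable graph of P (3 states):
  p0 = a.(a.0 | (0 + 0)) → -a-> p1
  p1 = a.0 | (0 + 0) → -a-> p2
  p2 = 0 | (0 + 0) → deadlocked
Reachable graph of Q (2 states):
  q0 = a.0 | (0 + 0) → -a-> q1
  q1 = 0 | (0 + 0) → deadlocked
Executing aa from P (initial set {p0}):
  [1] a ⇒ {p1}
  [2] a ⇒ {p2}
  — P admits the full trace.
Executing aa from Q (initial set {q0}):
  [1] a ⇒ {q1}
  [2] a ⇒ no successor for Q

traces(P) ≠ traces(Q) — witness ⟨aa⟩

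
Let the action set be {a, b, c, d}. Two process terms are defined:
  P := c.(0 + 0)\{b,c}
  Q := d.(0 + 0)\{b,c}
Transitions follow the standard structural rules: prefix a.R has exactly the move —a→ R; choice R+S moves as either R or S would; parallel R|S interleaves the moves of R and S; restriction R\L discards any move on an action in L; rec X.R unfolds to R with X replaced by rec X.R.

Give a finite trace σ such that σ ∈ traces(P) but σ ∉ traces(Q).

c

P's transition system — 2 states:
  p0 = c.(0 + 0)\{b,c} | --c--▸ p1
  p1 = (0 + 0)\{b,c} | ∅
Q's transition system — 2 states:
  q0 = d.(0 + 0)\{b,c} | --d--▸ q1
  q1 = (0 + 0)\{b,c} | ∅
Run σ = ⟨c⟩ on P: start {p0}
  [1] c ⇒ {p1}
  — P admits the full trace.
Run σ = ⟨c⟩ on Q: start {q0}
  [1] c ⇒ ∅ (Q stuck)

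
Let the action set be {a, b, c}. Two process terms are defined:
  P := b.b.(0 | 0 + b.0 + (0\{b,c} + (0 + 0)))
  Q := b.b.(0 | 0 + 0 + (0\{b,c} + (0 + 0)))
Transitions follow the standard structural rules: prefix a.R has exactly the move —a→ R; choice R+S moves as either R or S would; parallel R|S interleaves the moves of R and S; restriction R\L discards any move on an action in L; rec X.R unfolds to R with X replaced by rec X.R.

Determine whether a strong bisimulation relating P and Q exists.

P ≁ Q

Reachable graph of P (4 states):
  m0 = b.b.(0 | 0 + b.0 + (0\{b,c} + (0 + 0))) :: -b-> m1
  m1 = b.(0 | 0 + b.0 + (0\{b,c} + (0 + 0))) :: -b-> m2
  m2 = 0 | 0 + b.0 + (0\{b,c} + (0 + 0)) :: -b-> m3
  m3 = 0 :: ∅
Reachable graph of Q (3 states):
  n0 = b.b.(0 | 0 + 0 + (0\{b,c} + (0 + 0))) :: -b-> n1
  n1 = b.(0 | 0 + 0 + (0\{b,c} + (0 + 0))) :: -b-> n2
  n2 = 0 | 0 + 0 + (0\{b,c} + (0 + 0)) :: ∅
Partition-refinement fixed point:
  B0 = {m0}
  B1 = {m1, n0}
  B2 = {m2, n1}
  B3 = {m3, n2}
m0 ∈ B0, n0 ∈ B1 → different blocks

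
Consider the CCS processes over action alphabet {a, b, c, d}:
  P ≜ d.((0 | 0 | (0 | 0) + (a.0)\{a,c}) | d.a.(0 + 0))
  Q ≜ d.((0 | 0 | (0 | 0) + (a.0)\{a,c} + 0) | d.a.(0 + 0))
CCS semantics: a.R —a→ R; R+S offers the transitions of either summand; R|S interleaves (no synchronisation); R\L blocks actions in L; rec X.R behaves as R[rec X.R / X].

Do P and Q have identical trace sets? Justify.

P's transition system — 4 states:
  s0 = d.((0 | 0 | (0 | 0) + (a.0)\{a,c}) | d.a.(0 + 0)) :: —d→ s1
  s1 = (0 | 0 | (0 | 0) + (a.0)\{a,c}) | d.a.(0 + 0) :: —d→ s2
  s2 = (0 | 0 | (0 | 0) + (a.0)\{a,c}) | a.(0 + 0) :: —a→ s3
  s3 = (0 | 0 | (0 | 0) + (a.0)\{a,c}) | (0 + 0) :: (no moves)
Q's transition system — 4 states:
  t0 = d.((0 | 0 | (0 | 0) + (a.0)\{a,c} + 0) | d.a.(0 + 0)) :: —d→ t1
  t1 = (0 | 0 | (0 | 0) + (a.0)\{a,c} + 0) | d.a.(0 + 0) :: —d→ t2
  t2 = (0 | 0 | (0 | 0) + (a.0)\{a,c} + 0) | a.(0 + 0) :: —a→ t3
  t3 = (0 | 0 | (0 | 0) + (a.0)\{a,c} + 0) | (0 + 0) :: (no moves)
Partition-refinement fixed point:
  B0 = {s0, t0}
  B1 = {s1, t1}
  B2 = {s2, t2}
  B3 = {s3, t3}
s0 ∈ B0, t0 ∈ B0 → same block
Bisimilar ⇒ trace-equivalent.

traces(P) = traces(Q)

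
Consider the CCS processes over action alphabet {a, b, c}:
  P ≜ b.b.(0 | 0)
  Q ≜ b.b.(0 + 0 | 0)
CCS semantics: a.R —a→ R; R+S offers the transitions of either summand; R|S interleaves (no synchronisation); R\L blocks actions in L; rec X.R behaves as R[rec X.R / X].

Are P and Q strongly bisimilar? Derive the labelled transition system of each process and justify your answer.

P's transition system — 3 states:
  s0 = b.b.(0 | 0) ⊢ —b→ s1
  s1 = b.(0 | 0) ⊢ —b→ s2
  s2 = 0 | 0 ⊢ ·
Q's transition system — 3 states:
  t0 = b.b.(0 + 0 | 0) ⊢ —b→ t1
  t1 = b.(0 + 0 | 0) ⊢ —b→ t2
  t2 = 0 + 0 | 0 ⊢ ·
Partition-refinement fixed point:
  B0 = {s0, t0}
  B1 = {s1, t1}
  B2 = {s2, t2}
s0 ∈ B0, t0 ∈ B0 → same block

YES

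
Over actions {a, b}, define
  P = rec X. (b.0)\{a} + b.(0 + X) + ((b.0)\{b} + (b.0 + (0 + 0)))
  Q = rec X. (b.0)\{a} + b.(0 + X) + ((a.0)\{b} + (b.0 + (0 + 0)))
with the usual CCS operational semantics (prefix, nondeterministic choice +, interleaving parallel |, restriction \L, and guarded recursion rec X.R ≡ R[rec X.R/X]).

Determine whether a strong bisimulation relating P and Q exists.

Reachable graph of P (4 states):
  s0 = rec X. (b.0)\{a} + b.(0 + X) + ((b.0)\{b} + (b.0 + (0 + 0))) | =b=> s1, =b=> s2, =b=> s3
  s1 = 0 | deadlocked
  s2 = 0 + (rec X. (b.0)\{a} + b.(0 + X) + ((b.0)\{b} + (b.0 + (0 + 0)))) | =b=> s1, =b=> s2, =b=> s3
  s3 = 0\{a} | deadlocked
Reachable graph of Q (5 states):
  t0 = rec X. (b.0)\{a} + b.(0 + X) + ((a.0)\{b} + (b.0 + (0 + 0))) | =a=> t1, =b=> t2, =b=> t3, =b=> t4
  t1 = 0\{b} | deadlocked
  t2 = 0 | deadlocked
  t3 = 0 + (rec X. (b.0)\{a} + b.(0 + X) + ((a.0)\{b} + (b.0 + (0 + 0)))) | =a=> t1, =b=> t2, =b=> t3, =b=> t4
  t4 = 0\{a} | deadlocked
Bisimilarity quotient blocks:
  B0 = {s0, s2}
  B1 = {s1, s3, t1, t2, t4}
  B2 = {t0, t3}
s0 ∈ B0, t0 ∈ B2 → different blocks

NO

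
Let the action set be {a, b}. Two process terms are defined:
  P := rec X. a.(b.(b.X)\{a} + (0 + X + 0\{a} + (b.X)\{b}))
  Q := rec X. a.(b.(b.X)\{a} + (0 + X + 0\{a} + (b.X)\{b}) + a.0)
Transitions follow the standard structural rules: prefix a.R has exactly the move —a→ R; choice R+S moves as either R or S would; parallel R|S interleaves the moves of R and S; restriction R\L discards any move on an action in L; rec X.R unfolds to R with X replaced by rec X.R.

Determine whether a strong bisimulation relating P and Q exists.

NO

P's transition system — 4 states:
  s0 = rec X. a.(b.(b.X)\{a} + (0 + X + 0\{a} + (b.X)\{b})) has moves —a→ s1
  s1 = b.(b.(rec X. a.(b.(b.X)\{a} + (0 + X + 0\{a} + (b.X)\{b}))))\{a} + (0 + (rec X. a.(b.(b.X)\{a} + (0 + X + 0\{a} + (b.X)\{b}))) + 0\{a} + (b.(rec X. a.(b.(b.X)\{a} + (0 + X + 0\{a} + (b.X)\{b}))))\{b}) has moves —a→ s1, —b→ s2
  s2 = (b.(rec X. a.(b.(b.X)\{a} + (0 + X + 0\{a} + (b.X)\{b}))))\{a} has moves —b→ s3
  s3 = (rec X. a.(b.(b.X)\{a} + (0 + X + 0\{a} + (b.X)\{b})))\{a} has moves ·
Q's transition system — 5 states:
  t0 = rec X. a.(b.(b.X)\{a} + (0 + X + 0\{a} + (b.X)\{b}) + a.0) has moves —a→ t1
  t1 = b.(b.(rec X. a.(b.(b.X)\{a} + (0 + X + 0\{a} + (b.X)\{b}) + a.0)))\{a} + (0 + (rec X. a.(b.(b.X)\{a} + (0 + X + 0\{a} + (b.X)\{b}) + a.0)) + 0\{a} + (b.(rec X. a.(b.(b.X)\{a} + (0 + X + 0\{a} + (b.X)\{b}) + a.0)))\{b}) + a.0 has moves —a→ t1, —a→ t2, —b→ t3
  t2 = 0 has moves ·
  t3 = (b.(rec X. a.(b.(b.X)\{a} + (0 + X + 0\{a} + (b.X)\{b}) + a.0)))\{a} has moves —b→ t4
  t4 = (rec X. a.(b.(b.X)\{a} + (0 + X + 0\{a} + (b.X)\{b}) + a.0))\{a} has moves ·
Partition-refinement fixed point:
  B0 = {s0}
  B1 = {s1}
  B2 = {s2, t3}
  B3 = {s3, t2, t4}
  B4 = {t0}
  B5 = {t1}
s0 ∈ B0, t0 ∈ B4 → different blocks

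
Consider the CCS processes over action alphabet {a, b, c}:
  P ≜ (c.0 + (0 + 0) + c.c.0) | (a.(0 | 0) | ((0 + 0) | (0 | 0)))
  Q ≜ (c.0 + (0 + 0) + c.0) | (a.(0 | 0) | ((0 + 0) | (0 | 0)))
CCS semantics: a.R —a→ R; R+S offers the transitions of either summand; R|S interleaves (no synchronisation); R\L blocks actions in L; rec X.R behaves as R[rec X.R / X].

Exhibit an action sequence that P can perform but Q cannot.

cc

P's transition system — 6 states:
  m0 = (c.0 + (0 + 0) + c.c.0) | (a.(0 | 0) | ((0 + 0) | (0 | 0))) → -a-> m1, -c-> m2, -c-> m3
  m1 = (c.0 + (0 + 0) + c.c.0) | (0 | 0 | ((0 + 0) | (0 | 0))) → -c-> m4, -c-> m5
  m2 = 0 | (a.(0 | 0) | ((0 + 0) | (0 | 0))) → -a-> m4
  m3 = c.0 | (a.(0 | 0) | ((0 + 0) | (0 | 0))) → -a-> m5, -c-> m2
  m4 = 0 | (0 | 0 | ((0 + 0) | (0 | 0))) → ·
  m5 = c.0 | (0 | 0 | ((0 + 0) | (0 | 0))) → -c-> m4
Q's transition system — 4 states:
  n0 = (c.0 + (0 + 0) + c.0) | (a.(0 | 0) | ((0 + 0) | (0 | 0))) → -a-> n1, -c-> n2
  n1 = (c.0 + (0 + 0) + c.0) | (0 | 0 | ((0 + 0) | (0 | 0))) → -c-> n3
  n2 = 0 | (a.(0 | 0) | ((0 + 0) | (0 | 0))) → -a-> n3
  n3 = 0 | (0 | 0 | ((0 + 0) | (0 | 0))) → ·
Trace ⟨cc⟩ through P, begin at {m0}:
  step 1 (c): {m2, m3}
  step 2 (c): {m2}
  — P admits the full trace.
Trace ⟨cc⟩ through Q, begin at {n0}:
  step 1 (c): {n2}
  step 2 (c): ∅ (Q stuck)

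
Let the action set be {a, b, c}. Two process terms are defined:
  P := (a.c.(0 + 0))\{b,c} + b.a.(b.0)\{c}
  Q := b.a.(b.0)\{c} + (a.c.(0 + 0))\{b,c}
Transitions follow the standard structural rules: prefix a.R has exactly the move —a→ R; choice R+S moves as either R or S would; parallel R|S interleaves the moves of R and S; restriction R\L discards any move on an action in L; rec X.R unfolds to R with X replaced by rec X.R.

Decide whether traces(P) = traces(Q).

YES

LTS(P): 5 reachable states
  m0 = (a.c.(0 + 0))\{b,c} + b.a.(b.0)\{c} has moves -a-> m1, -b-> m2
  m1 = (c.(0 + 0))\{b,c} has moves stopped
  m2 = a.(b.0)\{c} has moves -a-> m3
  m3 = (b.0)\{c} has moves -b-> m4
  m4 = 0\{c} has moves stopped
LTS(Q): 5 reachable states
  n0 = b.a.(b.0)\{c} + (a.c.(0 + 0))\{b,c} has moves -a-> n1, -b-> n2
  n1 = (c.(0 + 0))\{b,c} has moves stopped
  n2 = a.(b.0)\{c} has moves -a-> n3
  n3 = (b.0)\{c} has moves -b-> n4
  n4 = 0\{c} has moves stopped
Coarsest stable partition (strong bisimilarity classes):
  B0 = {m0, n0}
  B1 = {m2, n2}
  B2 = {m3, n3}
  B3 = {m1, m4, n1, n4}
m0 ∈ B0, n0 ∈ B0 → same block
Bisimilar ⇒ trace-equivalent.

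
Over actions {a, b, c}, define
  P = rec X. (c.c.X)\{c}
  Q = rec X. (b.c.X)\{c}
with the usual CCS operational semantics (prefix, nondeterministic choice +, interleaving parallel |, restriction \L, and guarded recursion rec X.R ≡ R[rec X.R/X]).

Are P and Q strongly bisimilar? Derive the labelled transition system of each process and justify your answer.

LTS(P): 1 reachable states
  s0 = rec X. (c.c.X)\{c} ⊢ deadlocked
LTS(Q): 2 reachable states
  t0 = rec X. (b.c.X)\{c} ⊢ --b--▸ t1
  t1 = (c.(rec X. (b.c.X)\{c}))\{c} ⊢ deadlocked
Partition-refinement fixed point:
  B0 = {s0, t1}
  B1 = {t0}
s0 ∈ B0, t0 ∈ B1 → different blocks

NO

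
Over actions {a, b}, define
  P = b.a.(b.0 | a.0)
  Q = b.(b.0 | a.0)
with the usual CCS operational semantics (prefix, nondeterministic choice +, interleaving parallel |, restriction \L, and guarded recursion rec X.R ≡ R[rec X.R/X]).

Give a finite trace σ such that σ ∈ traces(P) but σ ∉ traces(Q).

P's transition system — 6 states:
  u0 = b.a.(b.0 | a.0) | ··b··> u1
  u1 = a.(b.0 | a.0) | ··a··> u2
  u2 = b.0 | a.0 | ··a··> u3, ··b··> u4
  u3 = b.0 | 0 | ··b··> u5
  u4 = 0 | a.0 | ··a··> u5
  u5 = 0 | 0 | deadlocked
Q's transition system — 5 states:
  v0 = b.(b.0 | a.0) | ··b··> v1
  v1 = b.0 | a.0 | ··a··> v2, ··b··> v3
  v2 = b.0 | 0 | ··b··> v4
  v3 = 0 | a.0 | ··a··> v4
  v4 = 0 | 0 | deadlocked
Trace ⟨baa⟩ through P, begin at {u0}:
  after b @ step 1: {u1}
  after a @ step 2: {u2}
  after a @ step 3: {u3}
  ✓ P
Trace ⟨baa⟩ through Q, begin at {v0}:
  after b @ step 1: {v1}
  after a @ step 2: {v2}
  after a @ step 3: ∅  — Q cannot continue

baa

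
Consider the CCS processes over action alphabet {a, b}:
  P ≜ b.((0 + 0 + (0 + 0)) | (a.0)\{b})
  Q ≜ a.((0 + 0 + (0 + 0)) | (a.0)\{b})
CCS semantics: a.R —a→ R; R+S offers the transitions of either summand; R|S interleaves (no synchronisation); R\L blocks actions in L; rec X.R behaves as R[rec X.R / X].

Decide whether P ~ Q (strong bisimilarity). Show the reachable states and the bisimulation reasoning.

NO

LTS(P): 3 reachable states
  u0 = b.((0 + 0 + (0 + 0)) | (a.0)\{b}) | --b--▸ u1
  u1 = (0 + 0 + (0 + 0)) | (a.0)\{b} | --a--▸ u2
  u2 = (0 + 0 + (0 + 0)) | 0\{b} | (no moves)
LTS(Q): 3 reachable states
  v0 = a.((0 + 0 + (0 + 0)) | (a.0)\{b}) | --a--▸ v1
  v1 = (0 + 0 + (0 + 0)) | (a.0)\{b} | --a--▸ v2
  v2 = (0 + 0 + (0 + 0)) | 0\{b} | (no moves)
Partition-refinement fixed point:
  B0 = {u0}
  B1 = {u1, v1}
  B2 = {u2, v2}
  B3 = {v0}
u0 ∈ B0, v0 ∈ B3 → different blocks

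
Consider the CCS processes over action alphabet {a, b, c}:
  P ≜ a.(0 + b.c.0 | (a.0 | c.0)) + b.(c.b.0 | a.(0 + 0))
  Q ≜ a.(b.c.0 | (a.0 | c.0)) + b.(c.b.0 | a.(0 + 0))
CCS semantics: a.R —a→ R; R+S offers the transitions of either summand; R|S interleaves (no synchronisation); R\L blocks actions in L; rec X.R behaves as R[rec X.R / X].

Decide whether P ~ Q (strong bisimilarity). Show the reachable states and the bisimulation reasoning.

YES

Reachable graph of P (19 states):
  p0 = a.(0 + b.c.0 | (a.0 | c.0)) + b.(c.b.0 | a.(0 + 0)) :: =a=> p1, =b=> p2
  p1 = 0 + b.c.0 | (a.0 | c.0) :: =a=> p3, =b=> p4, =c=> p5
  p2 = c.b.0 | a.(0 + 0) :: =a=> p6, =c=> p7
  p3 = b.c.0 | (0 | c.0) :: =b=> p8, =c=> p9
  p4 = c.0 | (a.0 | c.0) :: =a=> p8, =c=> p10, =c=> p11
  p5 = b.c.0 | (a.0 | 0) :: =a=> p9, =b=> p11
  p6 = c.b.0 | (0 + 0) :: =c=> p12
  p7 = b.0 | a.(0 + 0) :: =a=> p12, =b=> p13
  p8 = c.0 | (0 | c.0) :: =c=> p14, =c=> p15
  p9 = b.c.0 | (0 | 0) :: =b=> p15
  p10 = 0 | (a.0 | c.0) :: =a=> p14, =c=> p16
  p11 = c.0 | (a.0 | 0) :: =a=> p15, =c=> p16
  p12 = b.0 | (0 + 0) :: =b=> p17
  p13 = 0 | a.(0 + 0) :: =a=> p17
  p14 = 0 | (0 | c.0) :: =c=> p18
  p15 = c.0 | (0 | 0) :: =c=> p18
  p16 = 0 | (a.0 | 0) :: =a=> p18
  p17 = 0 | (0 + 0) :: (no moves)
  p18 = 0 | (0 | 0) :: (no moves)
Reachable graph of Q (19 states):
  q0 = a.(b.c.0 | (a.0 | c.0)) + b.(c.b.0 | a.(0 + 0)) :: =a=> q1, =b=> q2
  q1 = b.c.0 | (a.0 | c.0) :: =a=> q3, =b=> q4, =c=> q5
  q2 = c.b.0 | a.(0 + 0) :: =a=> q6, =c=> q7
  q3 = b.c.0 | (0 | c.0) :: =b=> q8, =c=> q9
  q4 = c.0 | (a.0 | c.0) :: =a=> q8, =c=> q10, =c=> q11
  q5 = b.c.0 | (a.0 | 0) :: =a=> q9, =b=> q11
  q6 = c.b.0 | (0 + 0) :: =c=> q12
  q7 = b.0 | a.(0 + 0) :: =a=> q12, =b=> q13
  q8 = c.0 | (0 | c.0) :: =c=> q14, =c=> q15
  q9 = b.c.0 | (0 | 0) :: =b=> q15
  q10 = 0 | (a.0 | c.0) :: =a=> q14, =c=> q16
  q11 = c.0 | (a.0 | 0) :: =a=> q15, =c=> q16
  q12 = b.0 | (0 + 0) :: =b=> q17
  q13 = 0 | a.(0 + 0) :: =a=> q17
  q14 = 0 | (0 | c.0) :: =c=> q18
  q15 = c.0 | (0 | 0) :: =c=> q18
  q16 = 0 | (a.0 | 0) :: =a=> q18
  q17 = 0 | (0 + 0) :: (no moves)
  q18 = 0 | (0 | 0) :: (no moves)
Bisimilarity quotient blocks:
  B0 = {p0, q0}
  B1 = {p1, q1}
  B2 = {p5, q5}
  B3 = {p10, p11, q10, q11}
  B4 = {p14, p15, q14, q15}
  B5 = {p17, p18, q17, q18}
  B6 = {p13, p16, q13, q16}
  B7 = {p9, q9}
  B8 = {p3, q3}
  B9 = {p8, q8}
  B10 = {p4, q4}
  B11 = {p2, q2}
  B12 = {p7, q7}
  B13 = {p12, q12}
  B14 = {p6, q6}
p0 ∈ B0, q0 ∈ B0 → same block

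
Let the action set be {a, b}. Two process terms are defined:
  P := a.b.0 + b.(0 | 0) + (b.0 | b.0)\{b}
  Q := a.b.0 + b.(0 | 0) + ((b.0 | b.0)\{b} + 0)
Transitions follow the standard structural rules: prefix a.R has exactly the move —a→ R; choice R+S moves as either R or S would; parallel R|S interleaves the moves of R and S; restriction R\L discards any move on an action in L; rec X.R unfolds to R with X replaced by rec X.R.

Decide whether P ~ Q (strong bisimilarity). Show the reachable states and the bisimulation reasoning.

Reachable graph of P (4 states):
  m0 = a.b.0 + b.(0 | 0) + (b.0 | b.0)\{b} ⊢ —a→ m1, —b→ m2
  m1 = b.0 ⊢ —b→ m3
  m2 = 0 | 0 ⊢ (no moves)
  m3 = 0 ⊢ (no moves)
Reachable graph of Q (4 states):
  n0 = a.b.0 + b.(0 | 0) + ((b.0 | b.0)\{b} + 0) ⊢ —a→ n1, —b→ n2
  n1 = b.0 ⊢ —b→ n3
  n2 = 0 | 0 ⊢ (no moves)
  n3 = 0 ⊢ (no moves)
Bisimilarity quotient blocks:
  B0 = {m0, n0}
  B1 = {m1, n1}
  B2 = {m2, m3, n2, n3}
m0 ∈ B0, n0 ∈ B0 → same block

YES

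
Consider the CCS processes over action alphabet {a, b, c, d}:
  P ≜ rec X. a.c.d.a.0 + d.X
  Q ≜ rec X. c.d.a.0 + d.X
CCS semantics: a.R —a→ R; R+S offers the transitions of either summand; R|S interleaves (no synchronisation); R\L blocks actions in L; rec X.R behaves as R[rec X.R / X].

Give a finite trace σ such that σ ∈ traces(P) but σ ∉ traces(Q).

P's transition system — 5 states:
  u0 = rec X. a.c.d.a.0 + d.X | —a→ u1, —d→ u0
  u1 = c.d.a.0 | —c→ u2
  u2 = d.a.0 | —d→ u3
  u3 = a.0 | —a→ u4
  u4 = 0 | stopped
Q's transition system — 4 states:
  v0 = rec X. c.d.a.0 + d.X | —c→ v1, —d→ v0
  v1 = d.a.0 | —d→ v2
  v2 = a.0 | —a→ v3
  v3 = 0 | stopped
Run σ = ⟨a⟩ on P: start {u0}
  step 1 (a): {u1}
  — P admits the full trace.
Run σ = ⟨a⟩ on Q: start {v0}
  step 1 (a): ∅  — Q cannot continue

a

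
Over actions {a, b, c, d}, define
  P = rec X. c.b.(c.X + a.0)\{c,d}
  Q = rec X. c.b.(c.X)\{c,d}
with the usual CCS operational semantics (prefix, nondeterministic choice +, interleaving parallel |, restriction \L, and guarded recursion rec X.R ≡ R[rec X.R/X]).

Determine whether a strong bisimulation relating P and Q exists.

Reachable graph of P (4 states):
  p0 = rec X. c.b.(c.X + a.0)\{c,d} | —c→ p1
  p1 = b.(c.(rec X. c.b.(c.X + a.0)\{c,d}) + a.0)\{c,d} | —b→ p2
  p2 = (c.(rec X. c.b.(c.X + a.0)\{c,d}) + a.0)\{c,d} | —a→ p3
  p3 = 0\{c,d} | (no moves)
Reachable graph of Q (3 states):
  q0 = rec X. c.b.(c.X)\{c,d} | —c→ q1
  q1 = b.(c.(rec X. c.b.(c.X)\{c,d}))\{c,d} | —b→ q2
  q2 = (c.(rec X. c.b.(c.X)\{c,d}))\{c,d} | (no moves)
Partition-refinement fixed point:
  B0 = {p0}
  B1 = {p1}
  B2 = {p2}
  B3 = {p3, q2}
  B4 = {q0}
  B5 = {q1}
p0 ∈ B0, q0 ∈ B4 → different blocks

not bisimilar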